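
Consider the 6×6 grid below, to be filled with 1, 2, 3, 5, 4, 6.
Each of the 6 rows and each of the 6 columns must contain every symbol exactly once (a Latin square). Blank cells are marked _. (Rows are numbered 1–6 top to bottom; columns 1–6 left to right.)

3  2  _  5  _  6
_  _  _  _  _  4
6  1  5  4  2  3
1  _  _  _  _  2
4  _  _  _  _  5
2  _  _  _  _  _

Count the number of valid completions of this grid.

Row 1, column 3: eliminating its row and column leaves {1, 4}.
Row 1, column 5: eliminating its row and column leaves {1, 4}.
Row 2, column 1: eliminating its row and column leaves {5}.
Row 2, column 2: eliminating its row and column leaves {3, 5, 6}.
Row 2, column 3: eliminating its row and column leaves {1, 2, 3, 6}.
Row 2, column 4: eliminating its row and column leaves {1, 2, 3, 6}.
Row 2, column 5: eliminating its row and column leaves {1, 3, 5, 6}.
Row 4, column 2: eliminating its row and column leaves {3, 5, 4, 6}.
Row 4, column 3: eliminating its row and column leaves {3, 4, 6}.
Row 4, column 4: eliminating its row and column leaves {3, 6}.
Row 4, column 5: eliminating its row and column leaves {3, 5, 4, 6}.
Row 5, column 2: eliminating its row and column leaves {3, 6}.
Row 5, column 3: eliminating its row and column leaves {1, 2, 3, 6}.
Row 5, column 4: eliminating its row and column leaves {1, 2, 3, 6}.
Row 5, column 5: eliminating its row and column leaves {1, 3, 6}.
Row 6, column 2: eliminating its row and column leaves {3, 5, 4, 6}.
Row 6, column 3: eliminating its row and column leaves {1, 3, 4, 6}.
Row 6, column 4: eliminating its row and column leaves {1, 3, 6}.
Row 6, column 5: eliminating its row and column leaves {1, 3, 5, 4, 6}.
Row 6, column 6: eliminating its row and column leaves {1}.
Enumerating the assignments across these blanks that avoid any row or column repeat gives 24 completions.

24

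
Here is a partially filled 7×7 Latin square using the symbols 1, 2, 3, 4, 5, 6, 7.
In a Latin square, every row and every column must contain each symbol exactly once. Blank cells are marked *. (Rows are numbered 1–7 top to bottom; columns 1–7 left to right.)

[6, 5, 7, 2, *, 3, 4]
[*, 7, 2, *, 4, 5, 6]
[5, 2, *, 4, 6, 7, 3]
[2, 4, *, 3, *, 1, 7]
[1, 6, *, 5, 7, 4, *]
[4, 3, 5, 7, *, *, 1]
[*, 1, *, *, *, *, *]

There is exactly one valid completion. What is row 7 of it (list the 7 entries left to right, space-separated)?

7 1 4 6 3 2 5

Row 7, column 4: row 7 has {1} and column 4 has {2, 3, 4, 5, 7}, leaving only 6.
Row 7, column 6: row 7 has {1, 6} and column 6 has {1, 3, 4, 5, 7}, leaving only 2.
Row 7, column 7: row 7 has {1, 2, 6} and column 7 has {1, 3, 4, 6, 7}, leaving only 5.
Row 7, column 5: row 7 has {1, 2, 5, 6} and column 5 has {4, 6, 7}, leaving only 3.
Row 7, column 1: row 7 has {1, 2, 3, 5, 6} and column 1 has {1, 2, 4, 5, 6}, leaving only 7.
Row 7, column 3: row 7 has {1, 2, 3, 5, 6, 7} and column 3 has {2, 5, 7}, leaving only 4.
So row 7 reads: 7 1 4 6 3 2 5.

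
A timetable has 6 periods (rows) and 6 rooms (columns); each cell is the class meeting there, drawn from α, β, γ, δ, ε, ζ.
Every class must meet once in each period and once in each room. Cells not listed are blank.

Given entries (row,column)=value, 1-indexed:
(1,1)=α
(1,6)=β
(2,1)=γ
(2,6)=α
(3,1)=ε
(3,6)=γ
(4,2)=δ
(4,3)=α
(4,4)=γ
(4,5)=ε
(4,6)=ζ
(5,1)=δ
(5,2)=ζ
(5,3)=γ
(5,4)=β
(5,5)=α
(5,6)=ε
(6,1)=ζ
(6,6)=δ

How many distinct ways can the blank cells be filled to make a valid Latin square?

12

Period 1, room 2: eliminating its period and room leaves {γ, ε}.
Period 1, room 3: eliminating its period and room leaves {δ, ε, ζ}.
Period 1, room 4: eliminating its period and room leaves {δ, ε, ζ}.
Period 1, room 5: eliminating its period and room leaves {γ, δ, ζ}.
Period 2, room 2: eliminating its period and room leaves {β, ε}.
Period 2, room 3: eliminating its period and room leaves {β, δ, ε, ζ}.
Period 2, room 4: eliminating its period and room leaves {δ, ε, ζ}.
Period 2, room 5: eliminating its period and room leaves {β, δ, ζ}.
Period 3, room 2: eliminating its period and room leaves {α, β}.
Period 3, room 3: eliminating its period and room leaves {β, δ, ζ}.
Period 3, room 4: eliminating its period and room leaves {α, δ, ζ}.
Period 3, room 5: eliminating its period and room leaves {β, δ, ζ}.
Period 4, room 1: eliminating its period and room leaves {β}.
Period 6, room 2: eliminating its period and room leaves {α, β, γ, ε}.
Period 6, room 3: eliminating its period and room leaves {β, ε}.
Period 6, room 4: eliminating its period and room leaves {α, ε}.
Period 6, room 5: eliminating its period and room leaves {β, γ}.
Enumerating the assignments across these blanks that avoid any period or room repeat gives 12 completions.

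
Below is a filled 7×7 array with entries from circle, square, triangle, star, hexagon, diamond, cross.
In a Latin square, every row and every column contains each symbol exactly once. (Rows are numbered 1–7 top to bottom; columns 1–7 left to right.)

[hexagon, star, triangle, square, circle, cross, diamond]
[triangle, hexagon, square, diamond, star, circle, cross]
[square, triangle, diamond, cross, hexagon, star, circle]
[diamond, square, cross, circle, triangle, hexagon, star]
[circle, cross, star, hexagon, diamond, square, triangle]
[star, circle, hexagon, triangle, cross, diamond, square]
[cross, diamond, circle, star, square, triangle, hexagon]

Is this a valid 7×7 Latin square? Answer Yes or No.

Yes

Each row is a permutation of the 7 symbols, and so is each column.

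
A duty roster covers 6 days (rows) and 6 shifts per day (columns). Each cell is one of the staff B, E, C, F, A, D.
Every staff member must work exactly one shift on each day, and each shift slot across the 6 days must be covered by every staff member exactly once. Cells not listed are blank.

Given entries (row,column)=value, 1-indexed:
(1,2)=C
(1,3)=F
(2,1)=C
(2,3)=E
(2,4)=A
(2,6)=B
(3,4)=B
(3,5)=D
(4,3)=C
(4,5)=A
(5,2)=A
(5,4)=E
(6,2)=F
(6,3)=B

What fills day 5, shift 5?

Day 1, shift 4: day 1 has {C, F} and shift 4 has {B, E, A}, leaving only D.
Day 2, shift 2: day 2 has {B, E, C, A} and shift 2 has {C, F, A}, leaving only D.
Day 2, shift 5: day 2 has {B, E, C, A, D} and shift 5 has {A, D}, leaving only F.
Day 3, shift 2: day 3 has {B, D} and shift 2 has {C, F, A, D}, leaving only E.
Day 3, shift 3: day 3 has {B, E, D} and shift 3 has {B, E, C, F}, leaving only A.
Day 3, shift 1: day 3 has {B, E, A, D} and shift 1 has {C}, leaving only F.
Day 3, shift 6: day 3 has {B, E, F, A, D} and shift 6 has {B}, leaving only C.
Day 4, shift 2: day 4 has {C, A} and shift 2 has {E, C, F, A, D}, leaving only B.
Day 4, shift 4: day 4 has {B, C, A} and shift 4 has {B, E, A, D}, leaving only F.
Day 5, shift 3: day 5 has {E, A} and shift 3 has {B, E, C, F, A}, leaving only D.
Day 5, shift 1: day 5 has {E, A, D} and shift 1 has {C, F}, leaving only B.
Day 5 already has {B, E, A, D} and shift 5 already has {F, A, D}, so day 5, shift 5 must be C.

C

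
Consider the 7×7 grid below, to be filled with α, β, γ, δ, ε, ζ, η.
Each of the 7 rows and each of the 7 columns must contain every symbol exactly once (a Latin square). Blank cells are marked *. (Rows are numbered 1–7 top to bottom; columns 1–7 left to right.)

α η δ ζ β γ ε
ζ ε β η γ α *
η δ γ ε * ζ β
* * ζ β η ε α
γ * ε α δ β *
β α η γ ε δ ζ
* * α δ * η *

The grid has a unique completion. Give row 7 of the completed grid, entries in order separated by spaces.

ε β α δ ζ η γ

Row 7, column 1: row 7 has {α, δ, η} and column 1 has {α, β, γ, ζ, η}, leaving only ε.
Row 7, column 5: row 7 has {α, δ, ε, η} and column 5 has {β, γ, δ, ε, η}, leaving only ζ.
Row 7, column 7: row 7 has {α, δ, ε, ζ, η} and column 7 has {α, β, ε, ζ}, leaving only γ.
Row 7, column 2: row 7 has {α, γ, δ, ε, ζ, η} and column 2 has {α, δ, ε, η}, leaving only β.
So row 7 reads: ε β α δ ζ η γ.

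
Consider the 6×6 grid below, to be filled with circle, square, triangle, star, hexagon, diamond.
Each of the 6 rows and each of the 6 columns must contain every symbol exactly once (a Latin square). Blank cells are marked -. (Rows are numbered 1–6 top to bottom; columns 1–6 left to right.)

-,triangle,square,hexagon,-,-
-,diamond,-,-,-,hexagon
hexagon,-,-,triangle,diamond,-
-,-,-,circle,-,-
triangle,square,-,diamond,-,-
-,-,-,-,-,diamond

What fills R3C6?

square

Row 3, column 6 is narrowed to {circle, square, star}.
If it were circle, then row 5, column 6 would be left with no valid symbol.
If it were star, then row 5, column 6 would be left with no valid symbol.
So row 3, column 6 must be square.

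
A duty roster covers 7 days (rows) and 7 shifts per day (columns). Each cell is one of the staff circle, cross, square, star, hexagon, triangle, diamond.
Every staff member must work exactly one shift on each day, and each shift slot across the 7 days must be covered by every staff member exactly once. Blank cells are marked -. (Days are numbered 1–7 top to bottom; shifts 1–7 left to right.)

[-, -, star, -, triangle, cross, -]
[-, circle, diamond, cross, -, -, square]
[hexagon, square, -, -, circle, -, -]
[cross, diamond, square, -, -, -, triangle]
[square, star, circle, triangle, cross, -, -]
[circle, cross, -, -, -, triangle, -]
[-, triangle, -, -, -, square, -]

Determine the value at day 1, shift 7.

Day 1, shift 1: day 1 has {cross, star, triangle} and shift 1 has {circle, cross, square, hexagon}, leaving only diamond.
Day 1, shift 2: day 1 has {cross, star, triangle, diamond} and shift 2 has {circle, cross, square, star, triangle, diamond}, leaving only hexagon.
Day 1 already has {cross, star, hexagon, triangle, diamond} and shift 7 already has {square, triangle}, so day 1, shift 7 must be circle.

circle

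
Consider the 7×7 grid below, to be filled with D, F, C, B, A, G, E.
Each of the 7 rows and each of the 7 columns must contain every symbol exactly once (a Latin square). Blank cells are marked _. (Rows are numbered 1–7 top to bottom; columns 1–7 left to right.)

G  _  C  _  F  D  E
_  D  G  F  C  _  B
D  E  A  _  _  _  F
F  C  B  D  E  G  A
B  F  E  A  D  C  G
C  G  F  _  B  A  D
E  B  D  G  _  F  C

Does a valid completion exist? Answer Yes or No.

No row or column among the givens repeats a symbol, and propagating forced cells runs into no contradiction.
One valid completion exists (for instance, G A C B F D E / A D G F C E B / D E A C G B F / F C B D E G A / B F E A D C G / C G F E B A D / E B D G A F C).

Yes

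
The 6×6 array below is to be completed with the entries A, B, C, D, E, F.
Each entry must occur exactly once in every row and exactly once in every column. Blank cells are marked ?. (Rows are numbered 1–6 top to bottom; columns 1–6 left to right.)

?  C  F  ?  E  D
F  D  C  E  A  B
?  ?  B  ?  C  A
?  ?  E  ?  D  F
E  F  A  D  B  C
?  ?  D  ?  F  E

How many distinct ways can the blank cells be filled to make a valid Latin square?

Row 1, column 1: eliminating its row and column leaves {A, B}.
Row 1, column 4: eliminating its row and column leaves {A, B}.
Row 3, column 1: eliminating its row and column leaves {D}.
Row 3, column 2: eliminating its row and column leaves {E}.
Row 3, column 4: eliminating its row and column leaves {F}.
Row 4, column 1: eliminating its row and column leaves {A, B, C}.
Row 4, column 2: eliminating its row and column leaves {A, B}.
Row 4, column 4: eliminating its row and column leaves {A, B, C}.
Row 6, column 1: eliminating its row and column leaves {A, B, C}.
Row 6, column 2: eliminating its row and column leaves {A, B}.
Row 6, column 4: eliminating its row and column leaves {A, B, C}.
Enumerating the assignments across these blanks that avoid any row or column repeat gives 4 completions.

4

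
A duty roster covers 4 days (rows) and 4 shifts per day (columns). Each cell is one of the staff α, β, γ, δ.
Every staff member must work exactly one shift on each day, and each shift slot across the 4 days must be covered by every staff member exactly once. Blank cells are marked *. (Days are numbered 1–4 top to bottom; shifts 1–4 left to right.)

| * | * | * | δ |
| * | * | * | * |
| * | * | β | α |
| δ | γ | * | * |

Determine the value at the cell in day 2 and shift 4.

Day 3, shift 1: day 3 has {α, β} and shift 1 has {δ}, leaving only γ.
Day 3, shift 2: day 3 has {α, β, γ} and shift 2 has {γ}, leaving only δ.
Day 4, shift 3: day 4 has {γ, δ} and shift 3 has {β}, leaving only α.
Day 1, shift 3: day 1 has {δ} and shift 3 has {α, β}, leaving only γ.
Day 2, shift 3: day 2 has {} and shift 3 has {α, β, γ}, leaving only δ.
Day 4, shift 4: day 4 has {α, γ, δ} and shift 4 has {α, δ}, leaving only β.
Day 2 already has {δ} and shift 4 already has {α, β, δ}, so day 2, shift 4 must be γ.

γ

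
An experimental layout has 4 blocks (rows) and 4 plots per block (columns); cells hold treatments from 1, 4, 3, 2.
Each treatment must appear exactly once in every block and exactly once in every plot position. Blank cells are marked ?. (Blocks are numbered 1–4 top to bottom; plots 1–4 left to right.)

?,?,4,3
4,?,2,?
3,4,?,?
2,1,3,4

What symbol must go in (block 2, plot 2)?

3

Block 2 already has {4, 2} and plot 2 already has {1, 4}, so block 2, plot 2 must be 3.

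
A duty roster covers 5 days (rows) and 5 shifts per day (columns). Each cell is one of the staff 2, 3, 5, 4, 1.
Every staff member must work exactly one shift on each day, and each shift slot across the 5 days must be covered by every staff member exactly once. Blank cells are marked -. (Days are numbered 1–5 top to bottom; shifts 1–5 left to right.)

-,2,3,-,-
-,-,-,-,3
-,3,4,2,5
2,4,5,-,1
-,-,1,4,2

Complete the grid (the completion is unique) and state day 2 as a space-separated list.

4 1 2 5 3

Day 2, shift 3: day 2 has {3} and shift 3 has {3, 5, 4, 1}, leaving only 2.
Day 1, shift 5: day 1 has {2, 3} and shift 5 has {2, 3, 5, 1}, leaving only 4.
Day 3, shift 1: day 3 has {2, 3, 5, 4} and shift 1 has {2}, leaving only 1.
Day 1, shift 1: day 1 has {2, 3, 4} and shift 1 has {2, 1}, leaving only 5.
Day 2, shift 1: day 2 has {2, 3} and shift 1 has {2, 5, 1}, leaving only 4.
Day 1, shift 4: day 1 has {2, 3, 5, 4} and shift 4 has {2, 4}, leaving only 1.
Day 2, shift 4: day 2 has {2, 3, 4} and shift 4 has {2, 4, 1}, leaving only 5.
Day 2, shift 2: day 2 has {2, 3, 5, 4} and shift 2 has {2, 3, 4}, leaving only 1.
So day 2 reads: 4 1 2 5 3.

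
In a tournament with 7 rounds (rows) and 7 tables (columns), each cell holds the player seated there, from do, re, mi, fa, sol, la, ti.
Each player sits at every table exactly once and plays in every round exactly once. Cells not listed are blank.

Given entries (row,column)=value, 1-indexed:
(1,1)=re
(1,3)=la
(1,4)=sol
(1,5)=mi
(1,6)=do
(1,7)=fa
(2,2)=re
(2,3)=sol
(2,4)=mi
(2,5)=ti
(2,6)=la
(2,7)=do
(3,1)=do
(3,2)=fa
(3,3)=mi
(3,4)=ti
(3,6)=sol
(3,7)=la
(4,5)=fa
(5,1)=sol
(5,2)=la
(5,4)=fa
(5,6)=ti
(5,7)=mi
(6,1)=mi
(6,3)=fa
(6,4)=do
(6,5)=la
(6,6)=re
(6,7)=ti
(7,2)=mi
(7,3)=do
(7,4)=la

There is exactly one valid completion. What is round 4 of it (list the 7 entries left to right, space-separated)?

Round 4, table 4: round 4 has {fa} and table 4 has {do, mi, fa, sol, la, ti}, leaving only re.
Round 4, table 3: round 4 has {re, fa} and table 3 has {do, mi, fa, sol, la}, leaving only ti.
Round 4, table 1: round 4 has {re, fa, ti} and table 1 has {do, re, mi, sol}, leaving only la.
Round 4, table 6: round 4 has {re, fa, la, ti} and table 6 has {do, re, sol, la, ti}, leaving only mi.
Round 4, table 7: round 4 has {re, mi, fa, la, ti} and table 7 has {do, mi, fa, la, ti}, leaving only sol.
Round 4, table 2: round 4 has {re, mi, fa, sol, la, ti} and table 2 has {re, mi, fa, la}, leaving only do.
So round 4 reads: la do ti re fa mi sol.

la do ti re fa mi sol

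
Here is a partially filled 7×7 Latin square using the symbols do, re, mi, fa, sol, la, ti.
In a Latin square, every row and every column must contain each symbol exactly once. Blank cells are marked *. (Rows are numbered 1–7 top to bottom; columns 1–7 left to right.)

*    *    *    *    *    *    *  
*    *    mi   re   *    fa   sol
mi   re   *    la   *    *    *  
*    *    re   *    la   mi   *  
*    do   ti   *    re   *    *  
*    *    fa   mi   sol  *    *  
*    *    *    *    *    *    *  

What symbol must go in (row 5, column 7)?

mi

Row 5, column 7 is narrowed to {mi, fa, la}.
If it were fa, then row 5, column 6 would be left with no valid symbol.
If it were la, then row 5, column 4 would be left with no valid symbol.
So row 5, column 7 must be mi.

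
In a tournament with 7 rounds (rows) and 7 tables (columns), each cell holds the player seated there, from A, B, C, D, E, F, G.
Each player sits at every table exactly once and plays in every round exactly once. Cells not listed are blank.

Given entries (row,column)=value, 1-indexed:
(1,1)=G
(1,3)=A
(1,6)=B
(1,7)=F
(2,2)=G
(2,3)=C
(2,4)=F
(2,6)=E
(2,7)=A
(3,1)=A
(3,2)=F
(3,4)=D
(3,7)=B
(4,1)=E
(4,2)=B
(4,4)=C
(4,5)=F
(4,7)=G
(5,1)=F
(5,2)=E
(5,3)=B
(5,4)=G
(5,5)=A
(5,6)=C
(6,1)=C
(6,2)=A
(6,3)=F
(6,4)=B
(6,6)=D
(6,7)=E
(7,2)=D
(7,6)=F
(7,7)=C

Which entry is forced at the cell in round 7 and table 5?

Round 1, table 2: round 1 has {A, B, F, G} and table 2 has {A, B, D, E, F, G}, leaving only C.
Round 1, table 4: round 1 has {A, B, C, F, G} and table 4 has {B, C, D, F, G}, leaving only E.
Round 1, table 5: round 1 has {A, B, C, E, F, G} and table 5 has {A, F}, leaving only D.
Round 2, table 5: round 2 has {A, C, E, F, G} and table 5 has {A, D, F}, leaving only B.
Round 2, table 1: round 2 has {A, B, C, E, F, G} and table 1 has {A, C, E, F, G}, leaving only D.
Round 3, table 6: round 3 has {A, B, D, F} and table 6 has {B, C, D, E, F}, leaving only G.
Round 3, table 3: round 3 has {A, B, D, F, G} and table 3 has {A, B, C, F}, leaving only E.
Round 3, table 5: round 3 has {A, B, D, E, F, G} and table 5 has {A, B, D, F}, leaving only C.
Round 4, table 3: round 4 has {B, C, E, F, G} and table 3 has {A, B, C, E, F}, leaving only D.
Round 4, table 6: round 4 has {B, C, D, E, F, G} and table 6 has {B, C, D, E, F, G}, leaving only A.
Round 5, table 7: round 5 has {A, B, C, E, F, G} and table 7 has {A, B, C, E, F, G}, leaving only D.
Round 6, table 5: round 6 has {A, B, C, D, E, F} and table 5 has {A, B, C, D, F}, leaving only G.
Round 7 already has {C, D, F} and table 5 already has {A, B, C, D, F, G}, so round 7, table 5 must be E.

E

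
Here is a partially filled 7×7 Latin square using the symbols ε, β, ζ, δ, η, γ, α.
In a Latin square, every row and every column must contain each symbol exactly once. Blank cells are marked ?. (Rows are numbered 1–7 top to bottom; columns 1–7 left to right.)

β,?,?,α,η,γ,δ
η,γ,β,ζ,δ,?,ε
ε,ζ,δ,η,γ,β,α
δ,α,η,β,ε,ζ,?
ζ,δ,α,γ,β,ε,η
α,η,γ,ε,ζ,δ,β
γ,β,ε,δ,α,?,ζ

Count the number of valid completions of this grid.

Row 1, column 2: eliminating its row and column leaves {ε}.
Row 1, column 3: eliminating its row and column leaves {ζ}.
Row 2, column 6: eliminating its row and column leaves {α}.
Row 4, column 7: eliminating its row and column leaves {γ}.
Row 7, column 6: eliminating its row and column leaves {η}.
Only one assignment across all blanks avoids any row or column repeat, giving 1 completion.

1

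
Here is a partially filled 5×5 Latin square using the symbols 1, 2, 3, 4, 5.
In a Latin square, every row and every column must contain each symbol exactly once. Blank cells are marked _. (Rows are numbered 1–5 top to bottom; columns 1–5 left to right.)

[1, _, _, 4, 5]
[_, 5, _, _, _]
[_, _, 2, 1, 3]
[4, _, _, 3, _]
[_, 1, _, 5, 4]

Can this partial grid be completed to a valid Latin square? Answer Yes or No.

No

Row 1, column 3: row 1 has {1, 4, 5} and column 3 has {2}, so it must be 3.
Now row 5, column 3: row 5 together with column 3 already contain {1, 2, 3, 4, 5} — every symbol — so nothing can go there. The grid has no valid completion.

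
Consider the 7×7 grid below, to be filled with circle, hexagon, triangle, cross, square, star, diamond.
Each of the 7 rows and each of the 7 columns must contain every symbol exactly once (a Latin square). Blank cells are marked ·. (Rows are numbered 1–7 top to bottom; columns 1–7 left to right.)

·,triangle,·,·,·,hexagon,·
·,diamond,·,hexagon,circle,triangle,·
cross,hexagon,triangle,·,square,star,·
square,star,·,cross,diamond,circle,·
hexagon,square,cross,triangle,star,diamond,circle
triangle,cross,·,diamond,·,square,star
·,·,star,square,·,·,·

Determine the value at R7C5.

Row 1, column 5: row 1 has {hexagon, triangle} and column 5 has {circle, square, star, diamond}, leaving only cross.
Row 2, column 1: row 2 has {circle, hexagon, triangle, diamond} and column 1 has {hexagon, triangle, cross, square}, leaving only star.
Row 2, column 3: row 2 has {circle, hexagon, triangle, star, diamond} and column 3 has {triangle, cross, star}, leaving only square.
Row 2, column 7: row 2 has {circle, hexagon, triangle, square, star, diamond} and column 7 has {circle, star}, leaving only cross.
Row 3, column 4: row 3 has {hexagon, triangle, cross, square, star} and column 4 has {hexagon, triangle, cross, square, diamond}, leaving only circle.
Row 1, column 4: row 1 has {hexagon, triangle, cross} and column 4 has {circle, hexagon, triangle, cross, square, diamond}, leaving only star.
Row 3, column 7: row 3 has {circle, hexagon, triangle, cross, square, star} and column 7 has {circle, cross, star}, leaving only diamond.
Row 1, column 7: row 1 has {hexagon, triangle, cross, star} and column 7 has {circle, cross, star, diamond}, leaving only square.
Row 4, column 3: row 4 has {circle, cross, square, star, diamond} and column 3 has {triangle, cross, square, star}, leaving only hexagon.
Row 4, column 7: row 4 has {circle, hexagon, cross, square, star, diamond} and column 7 has {circle, cross, square, star, diamond}, leaving only triangle.
Row 6, column 3: row 6 has {triangle, cross, square, star, diamond} and column 3 has {hexagon, triangle, cross, square, star}, leaving only circle.
Row 1, column 3: row 1 has {hexagon, triangle, cross, square, star} and column 3 has {circle, hexagon, triangle, cross, square, star}, leaving only diamond.
Row 1, column 1: row 1 has {hexagon, triangle, cross, square, star, diamond} and column 1 has {hexagon, triangle, cross, square, star}, leaving only circle.
Row 6, column 5: row 6 has {circle, triangle, cross, square, star, diamond} and column 5 has {circle, cross, square, star, diamond}, leaving only hexagon.
Row 7 already has {square, star} and column 5 already has {circle, hexagon, cross, square, star, diamond}, so row 7, column 5 must be triangle.

triangle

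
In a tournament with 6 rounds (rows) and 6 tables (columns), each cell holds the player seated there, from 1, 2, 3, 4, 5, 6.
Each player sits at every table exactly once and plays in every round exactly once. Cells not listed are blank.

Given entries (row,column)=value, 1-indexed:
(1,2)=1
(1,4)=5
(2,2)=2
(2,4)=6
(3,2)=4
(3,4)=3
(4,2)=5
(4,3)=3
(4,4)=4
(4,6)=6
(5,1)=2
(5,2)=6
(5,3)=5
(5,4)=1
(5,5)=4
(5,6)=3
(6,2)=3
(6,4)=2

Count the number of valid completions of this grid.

Round 1, table 1: eliminating its round and table leaves {3, 4, 6}.
Round 1, table 3: eliminating its round and table leaves {2, 4, 6}.
Round 1, table 5: eliminating its round and table leaves {2, 3, 6}.
Round 1, table 6: eliminating its round and table leaves {2, 4}.
Round 2, table 1: eliminating its round and table leaves {1, 3, 4, 5}.
Round 2, table 3: eliminating its round and table leaves {1, 4}.
Round 2, table 5: eliminating its round and table leaves {1, 3, 5}.
Round 2, table 6: eliminating its round and table leaves {1, 4, 5}.
Round 3, table 1: eliminating its round and table leaves {1, 5, 6}.
Round 3, table 3: eliminating its round and table leaves {1, 2, 6}.
Round 3, table 5: eliminating its round and table leaves {1, 2, 5, 6}.
Round 3, table 6: eliminating its round and table leaves {1, 2, 5}.
Round 4, table 1: eliminating its round and table leaves {1}.
Round 4, table 5: eliminating its round and table leaves {1, 2}.
Round 6, table 1: eliminating its round and table leaves {1, 4, 5, 6}.
Round 6, table 3: eliminating its round and table leaves {1, 4, 6}.
Round 6, table 5: eliminating its round and table leaves {1, 5, 6}.
Round 6, table 6: eliminating its round and table leaves {1, 4, 5}.
Enumerating the assignments across these blanks that avoid any round or table repeat gives 14 completions.

14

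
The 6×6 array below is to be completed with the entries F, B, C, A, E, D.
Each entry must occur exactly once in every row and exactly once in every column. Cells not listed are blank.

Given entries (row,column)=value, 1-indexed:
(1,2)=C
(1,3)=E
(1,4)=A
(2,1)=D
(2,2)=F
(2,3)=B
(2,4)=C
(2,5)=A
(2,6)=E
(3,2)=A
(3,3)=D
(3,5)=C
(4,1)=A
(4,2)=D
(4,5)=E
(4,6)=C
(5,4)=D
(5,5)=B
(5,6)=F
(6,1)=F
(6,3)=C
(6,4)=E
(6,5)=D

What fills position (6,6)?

A

Row 1, column 1: row 1 has {C, A, E} and column 1 has {F, A, D}, leaving only B.
Row 1, column 5: row 1 has {B, C, A, E} and column 5 has {B, C, A, E, D}, leaving only F.
Row 1, column 6: row 1 has {F, B, C, A, E} and column 6 has {F, C, E}, leaving only D.
Row 3, column 1: row 3 has {C, A, D} and column 1 has {F, B, A, D}, leaving only E.
Row 3, column 6: row 3 has {C, A, E, D} and column 6 has {F, C, E, D}, leaving only B.
Row 6 already has {F, C, E, D} and column 6 already has {F, B, C, E, D}, so row 6, column 6 must be A.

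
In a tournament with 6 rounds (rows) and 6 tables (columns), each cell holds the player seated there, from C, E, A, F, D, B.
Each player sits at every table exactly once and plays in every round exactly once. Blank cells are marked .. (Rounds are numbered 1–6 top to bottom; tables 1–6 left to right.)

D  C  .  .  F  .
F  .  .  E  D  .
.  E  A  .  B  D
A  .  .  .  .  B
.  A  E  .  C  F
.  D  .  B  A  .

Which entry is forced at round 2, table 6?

A

Round 1, table 3: round 1 has {C, F, D} and table 3 has {E, A}, leaving only B.
Round 1, table 4: round 1 has {C, F, D, B} and table 4 has {E, B}, leaving only A.
Round 1, table 6: round 1 has {C, A, F, D, B} and table 6 has {F, D, B}, leaving only E.
Round 2, table 2: round 2 has {E, F, D} and table 2 has {C, E, A, D}, leaving only B.
Round 2, table 3: round 2 has {E, F, D, B} and table 3 has {E, A, B}, leaving only C.
Round 2 already has {C, E, F, D, B} and table 6 already has {E, F, D, B}, so round 2, table 6 must be A.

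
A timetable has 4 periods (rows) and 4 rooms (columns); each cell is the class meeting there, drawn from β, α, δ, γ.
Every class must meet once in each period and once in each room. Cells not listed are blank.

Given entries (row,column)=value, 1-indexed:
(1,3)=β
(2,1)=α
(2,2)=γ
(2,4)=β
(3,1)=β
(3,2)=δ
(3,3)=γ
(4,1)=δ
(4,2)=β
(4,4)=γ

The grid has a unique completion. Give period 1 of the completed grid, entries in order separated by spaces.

Period 1, room 1: period 1 has {β} and room 1 has {β, α, δ}, leaving only γ.
Period 1, room 2: period 1 has {β, γ} and room 2 has {β, δ, γ}, leaving only α.
Period 1, room 4: period 1 has {β, α, γ} and room 4 has {β, γ}, leaving only δ.
So period 1 reads: γ α β δ.

γ α β δ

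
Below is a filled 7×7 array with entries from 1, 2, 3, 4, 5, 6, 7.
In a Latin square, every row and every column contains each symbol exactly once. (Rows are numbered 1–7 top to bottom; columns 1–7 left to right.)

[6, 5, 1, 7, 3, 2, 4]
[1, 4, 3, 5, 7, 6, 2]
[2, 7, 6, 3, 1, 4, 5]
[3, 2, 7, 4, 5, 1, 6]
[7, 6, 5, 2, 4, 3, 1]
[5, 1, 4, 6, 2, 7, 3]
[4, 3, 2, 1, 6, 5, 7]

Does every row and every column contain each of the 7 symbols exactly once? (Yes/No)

Each row is a permutation of the 7 symbols, and so is each column.

Yes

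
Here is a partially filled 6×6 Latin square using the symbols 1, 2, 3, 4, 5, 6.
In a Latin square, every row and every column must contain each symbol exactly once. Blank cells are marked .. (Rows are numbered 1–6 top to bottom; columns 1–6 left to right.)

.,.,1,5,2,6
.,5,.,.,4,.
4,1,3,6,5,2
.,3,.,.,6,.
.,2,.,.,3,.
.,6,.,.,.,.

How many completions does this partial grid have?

14

Row 1, column 1: eliminating its row and column leaves {3}.
Row 1, column 2: eliminating its row and column leaves {4}.
Row 2, column 1: eliminating its row and column leaves {1, 2, 3, 6}.
Row 2, column 3: eliminating its row and column leaves {2, 6}.
Row 2, column 4: eliminating its row and column leaves {1, 2, 3}.
Row 2, column 6: eliminating its row and column leaves {1, 3}.
Row 4, column 1: eliminating its row and column leaves {1, 2, 5}.
Row 4, column 3: eliminating its row and column leaves {2, 4, 5}.
Row 4, column 4: eliminating its row and column leaves {1, 2, 4}.
Row 4, column 6: eliminating its row and column leaves {1, 4, 5}.
Row 5, column 1: eliminating its row and column leaves {1, 5, 6}.
Row 5, column 3: eliminating its row and column leaves {4, 5, 6}.
Row 5, column 4: eliminating its row and column leaves {1, 4}.
Row 5, column 6: eliminating its row and column leaves {1, 4, 5}.
Row 6, column 1: eliminating its row and column leaves {1, 2, 3, 5}.
Row 6, column 3: eliminating its row and column leaves {2, 4, 5}.
Row 6, column 4: eliminating its row and column leaves {1, 2, 3, 4}.
Row 6, column 5: eliminating its row and column leaves {1}.
Row 6, column 6: eliminating its row and column leaves {1, 3, 4, 5}.
Enumerating the assignments across these blanks that avoid any row or column repeat gives 14 completions.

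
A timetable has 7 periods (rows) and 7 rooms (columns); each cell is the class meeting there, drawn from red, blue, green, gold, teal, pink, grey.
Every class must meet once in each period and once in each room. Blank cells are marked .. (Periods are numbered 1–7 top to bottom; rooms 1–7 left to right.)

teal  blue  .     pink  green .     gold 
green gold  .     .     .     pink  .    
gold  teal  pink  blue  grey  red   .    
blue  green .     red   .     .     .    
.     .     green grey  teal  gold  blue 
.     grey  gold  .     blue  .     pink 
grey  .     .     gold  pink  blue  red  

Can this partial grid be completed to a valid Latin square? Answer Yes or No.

Period 7, room 2: period 7 together with room 2 already contain {red, blue, green, gold, teal, pink, grey} — every symbol — so nothing can go there. The grid has no valid completion.

No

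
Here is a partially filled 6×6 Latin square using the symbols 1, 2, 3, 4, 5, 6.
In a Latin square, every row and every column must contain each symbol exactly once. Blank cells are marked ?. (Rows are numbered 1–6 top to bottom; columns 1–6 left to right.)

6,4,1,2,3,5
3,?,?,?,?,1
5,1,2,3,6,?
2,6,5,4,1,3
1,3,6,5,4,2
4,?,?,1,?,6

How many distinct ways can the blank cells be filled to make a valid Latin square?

2

Row 2, column 2: eliminating its row and column leaves {2, 5}.
Row 2, column 3: eliminating its row and column leaves {4}.
Row 2, column 4: eliminating its row and column leaves {6}.
Row 2, column 5: eliminating its row and column leaves {2, 5}.
Row 3, column 6: eliminating its row and column leaves {4}.
Row 6, column 2: eliminating its row and column leaves {2, 5}.
Row 6, column 3: eliminating its row and column leaves {3}.
Row 6, column 5: eliminating its row and column leaves {2, 5}.
Enumerating the assignments across these blanks that avoid any row or column repeat gives 2 completions.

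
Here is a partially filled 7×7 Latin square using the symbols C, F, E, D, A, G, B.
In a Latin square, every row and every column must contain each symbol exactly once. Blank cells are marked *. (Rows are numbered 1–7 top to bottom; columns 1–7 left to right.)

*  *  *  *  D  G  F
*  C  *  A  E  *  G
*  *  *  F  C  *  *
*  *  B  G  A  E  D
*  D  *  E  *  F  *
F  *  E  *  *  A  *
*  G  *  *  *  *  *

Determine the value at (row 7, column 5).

Row 4, column 1: row 4 has {E, D, A, G, B} and column 1 has {F}, leaving only C.
Row 4, column 2: row 4 has {C, E, D, A, G, B} and column 2 has {C, D, G}, leaving only F.
Row 6, column 2: row 6 has {F, E, A} and column 2 has {C, F, D, G}, leaving only B.
Row 6, column 5: row 6 has {F, E, A, B} and column 5 has {C, E, D, A}, leaving only G.
Row 5, column 5: row 5 has {F, E, D} and column 5 has {C, E, D, A, G}, leaving only B.
Row 7 already has {G} and column 5 already has {C, E, D, A, G, B}, so row 7, column 5 must be F.

F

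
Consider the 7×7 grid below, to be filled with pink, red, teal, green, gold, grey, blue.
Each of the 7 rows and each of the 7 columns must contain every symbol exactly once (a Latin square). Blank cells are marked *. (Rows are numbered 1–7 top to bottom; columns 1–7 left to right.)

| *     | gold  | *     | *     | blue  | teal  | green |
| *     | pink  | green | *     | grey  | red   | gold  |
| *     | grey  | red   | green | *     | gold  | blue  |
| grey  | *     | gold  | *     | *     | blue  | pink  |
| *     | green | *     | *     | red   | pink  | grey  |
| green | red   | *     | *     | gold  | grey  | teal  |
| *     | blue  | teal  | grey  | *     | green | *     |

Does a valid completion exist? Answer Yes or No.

No row or column among the givens repeats a symbol, and propagating forced cells runs into no contradiction.
One valid completion exists (for instance, red gold grey pink blue teal green / blue pink green teal grey red gold / pink grey red green teal gold blue / grey teal gold red green blue pink / teal green blue gold red pink grey / green red pink blue gold grey teal / gold blue teal grey pink green red).

Yes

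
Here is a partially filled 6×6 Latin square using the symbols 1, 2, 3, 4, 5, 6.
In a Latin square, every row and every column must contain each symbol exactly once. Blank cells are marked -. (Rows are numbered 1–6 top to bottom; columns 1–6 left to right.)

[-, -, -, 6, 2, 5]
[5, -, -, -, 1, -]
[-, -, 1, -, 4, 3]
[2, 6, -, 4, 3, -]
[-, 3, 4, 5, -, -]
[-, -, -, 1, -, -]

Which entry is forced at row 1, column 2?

Row 1, column 3: row 1 has {2, 5, 6} and column 3 has {1, 4}, leaving only 3.
Row 3, column 1: row 3 has {1, 3, 4} and column 1 has {2, 5}, leaving only 6.
Row 3, column 4: row 3 has {1, 3, 4, 6} and column 4 has {1, 4, 5, 6}, leaving only 2.
Row 2, column 4: row 2 has {1, 5} and column 4 has {1, 2, 4, 5, 6}, leaving only 3.
Row 3, column 2: row 3 has {1, 2, 3, 4, 6} and column 2 has {3, 6}, leaving only 5.
Row 4, column 3: row 4 has {2, 3, 4, 6} and column 3 has {1, 3, 4}, leaving only 5.
Row 4, column 6: row 4 has {2, 3, 4, 5, 6} and column 6 has {3, 5}, leaving only 1.
Row 5, column 1: row 5 has {3, 4, 5} and column 1 has {2, 5, 6}, leaving only 1.
Row 1, column 1: row 1 has {2, 3, 5, 6} and column 1 has {1, 2, 5, 6}, leaving only 4.
Row 1 already has {2, 3, 4, 5, 6} and column 2 already has {3, 5, 6}, so row 1, column 2 must be 1.

1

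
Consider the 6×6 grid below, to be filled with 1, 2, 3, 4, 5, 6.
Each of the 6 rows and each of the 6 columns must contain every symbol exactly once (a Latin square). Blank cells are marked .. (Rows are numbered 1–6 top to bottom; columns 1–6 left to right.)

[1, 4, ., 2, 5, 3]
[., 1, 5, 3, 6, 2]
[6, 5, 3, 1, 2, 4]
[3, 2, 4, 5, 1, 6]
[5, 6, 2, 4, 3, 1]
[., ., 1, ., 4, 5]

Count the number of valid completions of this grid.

1

Row 1, column 3: eliminating its row and column leaves {6}.
Row 2, column 1: eliminating its row and column leaves {4}.
Row 6, column 1: eliminating its row and column leaves {2}.
Row 6, column 2: eliminating its row and column leaves {3}.
Row 6, column 4: eliminating its row and column leaves {6}.
Only one assignment across all blanks avoids any row or column repeat, giving 1 completion.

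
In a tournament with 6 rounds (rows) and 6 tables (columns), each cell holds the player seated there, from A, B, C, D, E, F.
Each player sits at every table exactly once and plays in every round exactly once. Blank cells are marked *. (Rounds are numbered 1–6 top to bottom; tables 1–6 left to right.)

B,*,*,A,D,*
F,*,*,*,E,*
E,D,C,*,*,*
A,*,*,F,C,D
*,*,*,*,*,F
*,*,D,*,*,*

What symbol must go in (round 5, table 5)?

B

Round 3, table 4: round 3 has {C, D, E} and table 4 has {A, F}, leaving only B.
Round 3, table 6: round 3 has {B, C, D, E} and table 6 has {D, F}, leaving only A.
Round 3, table 5: round 3 has {A, B, C, D, E} and table 5 has {C, D, E}, leaving only F.
Round 6, table 1: round 6 has {D} and table 1 has {A, B, E, F}, leaving only C.
Round 5, table 1: round 5 has {F} and table 1 has {A, B, C, E, F}, leaving only D.
Round 6, table 4: round 6 has {C, D} and table 4 has {A, B, F}, leaving only E.
Round 5, table 4: round 5 has {D, F} and table 4 has {A, B, E, F}, leaving only C.
Round 2, table 4: round 2 has {E, F} and table 4 has {A, B, C, E, F}, leaving only D.
Round 6, table 6: round 6 has {C, D, E} and table 6 has {A, D, F}, leaving only B.
Round 2, table 6: round 2 has {D, E, F} and table 6 has {A, B, D, F}, leaving only C.
Round 1, table 6: round 1 has {A, B, D} and table 6 has {A, B, C, D, F}, leaving only E.
Round 1, table 3: round 1 has {A, B, D, E} and table 3 has {C, D}, leaving only F.
Round 1, table 2: round 1 has {A, B, D, E, F} and table 2 has {D}, leaving only C.
Round 6, table 5: round 6 has {B, C, D, E} and table 5 has {C, D, E, F}, leaving only A.
Round 5 already has {C, D, F} and table 5 already has {A, C, D, E, F}, so round 5, table 5 must be B.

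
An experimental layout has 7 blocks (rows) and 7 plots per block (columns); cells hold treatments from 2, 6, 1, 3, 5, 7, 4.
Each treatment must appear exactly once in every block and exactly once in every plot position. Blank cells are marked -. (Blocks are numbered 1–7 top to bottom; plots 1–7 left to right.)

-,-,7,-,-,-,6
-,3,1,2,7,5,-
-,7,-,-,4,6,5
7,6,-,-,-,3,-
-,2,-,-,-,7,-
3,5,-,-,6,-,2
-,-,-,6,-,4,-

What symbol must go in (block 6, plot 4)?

Block 2, plot 7: block 2 has {2, 1, 3, 5, 7} and plot 7 has {2, 6, 5}, leaving only 4.
Block 2, plot 1: block 2 has {2, 1, 3, 5, 7, 4} and plot 1 has {3, 7}, leaving only 6.
Block 4, plot 7: block 4 has {6, 3, 7} and plot 7 has {2, 6, 5, 4}, leaving only 1.
Block 5, plot 7: block 5 has {2, 7} and plot 7 has {2, 6, 1, 5, 4}, leaving only 3.
Block 6, plot 3: block 6 has {2, 6, 3, 5} and plot 3 has {1, 7}, leaving only 4.
Block 6, plot 6: block 6 has {2, 6, 3, 5, 4} and plot 6 has {6, 3, 5, 7, 4}, leaving only 1.
Block 6 already has {2, 6, 1, 3, 5, 4} and plot 4 already has {2, 6}, so block 6, plot 4 must be 7.

7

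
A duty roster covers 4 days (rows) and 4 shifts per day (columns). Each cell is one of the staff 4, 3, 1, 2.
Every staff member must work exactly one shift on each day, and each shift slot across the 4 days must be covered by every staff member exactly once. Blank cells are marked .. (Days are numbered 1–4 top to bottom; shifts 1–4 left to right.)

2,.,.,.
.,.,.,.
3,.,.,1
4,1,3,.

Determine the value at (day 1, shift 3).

1

Day 2, shift 1: day 2 has {} and shift 1 has {4, 3, 2}, leaving only 1.
Day 4, shift 4: day 4 has {4, 3, 1} and shift 4 has {1}, leaving only 2.
Day 1, shift 3 is narrowed to {4, 1}.
If it were 4, then day 1, shift 4 would be left with no valid symbol.
So day 1, shift 3 must be 1.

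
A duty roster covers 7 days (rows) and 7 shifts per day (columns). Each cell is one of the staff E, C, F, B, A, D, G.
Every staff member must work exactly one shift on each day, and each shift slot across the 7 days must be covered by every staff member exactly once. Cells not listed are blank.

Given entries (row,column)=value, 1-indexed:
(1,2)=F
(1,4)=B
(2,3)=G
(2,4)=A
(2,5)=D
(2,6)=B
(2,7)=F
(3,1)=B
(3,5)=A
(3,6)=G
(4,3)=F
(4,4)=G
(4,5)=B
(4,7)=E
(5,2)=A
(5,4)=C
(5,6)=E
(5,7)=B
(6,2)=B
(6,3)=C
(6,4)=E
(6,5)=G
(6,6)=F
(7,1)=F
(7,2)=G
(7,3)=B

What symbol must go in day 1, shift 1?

Day 5, shift 3: day 5 has {E, C, B, A} and shift 3 has {C, F, B, G}, leaving only D.
Day 3, shift 3: day 3 has {B, A, G} and shift 3 has {C, F, B, D, G}, leaving only E.
Day 1, shift 3: day 1 has {F, B} and shift 3 has {E, C, F, B, D, G}, leaving only A.
Day 5, shift 1: day 5 has {E, C, B, A, D} and shift 1 has {F, B}, leaving only G.
Day 5, shift 5: day 5 has {E, C, B, A, D, G} and shift 5 has {B, A, D, G}, leaving only F.
Day 7, shift 4: day 7 has {F, B, G} and shift 4 has {E, C, B, A, G}, leaving only D.
Day 3, shift 4: day 3 has {E, B, A, G} and shift 4 has {E, C, B, A, D, G}, leaving only F.
Day 1, shift 1 is narrowed to {E, C, D}.
If it were C, then day 4, shift 2 would be left with no valid symbol.
If it were D, then day 4, shift 2 would be left with no valid symbol.
So day 1, shift 1 must be E.

E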